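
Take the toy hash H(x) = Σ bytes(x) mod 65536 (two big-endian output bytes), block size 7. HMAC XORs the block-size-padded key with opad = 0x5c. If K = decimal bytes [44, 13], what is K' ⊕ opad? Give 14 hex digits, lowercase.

70515c5c5c5c5c

Key decimal bytes [44, 13] = 2c 0d is 2 bytes ≤ B = 7; zero-pad to 7 bytes: K' = 2c 0d 00 00 00 00 00.
XOR each byte with 0x5c: 2c⊕5c=70, 0d⊕5c=51, 00⊕5c=5c, 00⊕5c=5c, 00⊕5c=5c, 00⊕5c=5c, 00⊕5c=5c.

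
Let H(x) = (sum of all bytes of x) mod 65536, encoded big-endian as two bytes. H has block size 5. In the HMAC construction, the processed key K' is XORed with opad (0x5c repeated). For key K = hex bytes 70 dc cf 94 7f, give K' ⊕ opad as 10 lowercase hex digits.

2c8093c823

Key hex bytes 70 dc cf 94 7f is exactly B = 5 bytes: K' = 70 dc cf 94 7f.
XOR each byte with 0x5c: 70⊕5c=2c, dc⊕5c=80, cf⊕5c=93, 94⊕5c=c8, 7f⊕5c=23.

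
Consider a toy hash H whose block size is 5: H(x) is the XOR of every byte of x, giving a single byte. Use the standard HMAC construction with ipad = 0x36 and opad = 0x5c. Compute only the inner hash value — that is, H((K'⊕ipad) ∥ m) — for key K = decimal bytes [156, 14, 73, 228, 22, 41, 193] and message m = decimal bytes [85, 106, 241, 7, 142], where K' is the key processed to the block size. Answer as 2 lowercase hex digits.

b0

Key decimal bytes [156, 14, 73, 228, 22, 41, 193] = 9c 0e 49 e4 16 29 c1 is 7 bytes > B = 5, so hash it first: H(key) = c1, then zero-pad to 5 bytes: K' = c1 00 00 00 00.
K' ⊕ ipad = f7 36 36 36 36.
Inner input = f7 36 36 36 36 ∥ 55 6a f1 07 8e.
Inner hash: XOR f7⊕36⊕36⊕36⊕36⊕55⊕6a⊕f1⊕07⊕8e = b0.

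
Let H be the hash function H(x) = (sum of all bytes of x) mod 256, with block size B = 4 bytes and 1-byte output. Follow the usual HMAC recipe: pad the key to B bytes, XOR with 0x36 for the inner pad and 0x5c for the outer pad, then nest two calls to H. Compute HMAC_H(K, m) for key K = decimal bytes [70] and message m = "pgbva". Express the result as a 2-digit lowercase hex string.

Key decimal bytes [70] = 46 is 1 byte ≤ B = 4; zero-pad to 4 bytes: K' = 46 00 00 00.
K' ⊕ ipad = 70 36 36 36.  K' ⊕ opad = 1a 5c 5c 5c.
Inner input = (K'⊕ipad) ∥ m = 70 36 36 36 ∥ 70 67 62 76 61.
Inner hash: sum = 112+54+54+54+112+103+98+118+97 = 802; mod 256 = 34 → 22.
Outer input = (K'⊕opad) ∥ inner = 1a 5c 5c 5c ∥ 22.
Outer hash (tag): sum = 26+92+92+92+34 = 336; mod 256 = 80 → 50.

50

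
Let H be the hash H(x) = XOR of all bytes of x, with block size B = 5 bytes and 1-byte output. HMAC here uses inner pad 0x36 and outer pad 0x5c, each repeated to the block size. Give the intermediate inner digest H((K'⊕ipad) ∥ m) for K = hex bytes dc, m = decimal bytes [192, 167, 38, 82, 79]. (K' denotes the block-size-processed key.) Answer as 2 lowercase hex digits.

Key hex bytes dc is 1 byte ≤ B = 5; zero-pad to 5 bytes: K' = dc 00 00 00 00.
K' ⊕ ipad = ea 36 36 36 36.
Inner input = ea 36 36 36 36 ∥ c0 a7 26 52 4f.
Inner hash: XOR ea⊕36⊕36⊕36⊕36⊕c0⊕a7⊕26⊕52⊕4f = b6.

b6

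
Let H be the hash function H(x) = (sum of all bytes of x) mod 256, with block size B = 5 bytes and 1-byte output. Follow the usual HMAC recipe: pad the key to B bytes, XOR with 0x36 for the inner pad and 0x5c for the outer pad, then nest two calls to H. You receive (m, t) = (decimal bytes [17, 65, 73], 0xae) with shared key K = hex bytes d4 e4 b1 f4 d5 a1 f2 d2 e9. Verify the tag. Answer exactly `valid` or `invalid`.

Key hex bytes d4 e4 b1 f4 d5 a1 f2 d2 e9 is 9 bytes > B = 5, so hash it first: H(key) = 80, then zero-pad to 5 bytes: K' = 80 00 00 00 00.
K' ⊕ ipad = b6 36 36 36 36; K' ⊕ opad = dc 5c 5c 5c 5c.
Inner hash: sum = 182+54+54+54+54+17+65+73 = 553; mod 256 = 41 → 29.
Outer hash (recomputed tag): sum = 220+92+92+92+92+41 = 629; mod 256 = 117 → 75.
Recomputed tag = 75; claimed = ae → mismatch.

invalid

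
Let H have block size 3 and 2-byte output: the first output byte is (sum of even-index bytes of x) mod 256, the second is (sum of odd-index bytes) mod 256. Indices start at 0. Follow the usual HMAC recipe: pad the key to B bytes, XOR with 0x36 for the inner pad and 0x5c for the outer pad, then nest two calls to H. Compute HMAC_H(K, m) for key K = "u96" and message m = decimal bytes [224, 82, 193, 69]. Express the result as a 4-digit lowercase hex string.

Key "u96" = 75 39 36 is exactly B = 3 bytes: K' = 75 39 36.
K' ⊕ ipad = 43 0f 00.  K' ⊕ opad = 29 65 6a.
Inner input = (K'⊕ipad) ∥ m = 43 0f 00 ∥ e0 52 c1 45.
Inner hash: even-index sum = 218 mod 256 = 218; odd-index sum = 432 mod 256 = 176 → da b0.
Outer input = (K'⊕opad) ∥ inner = 29 65 6a ∥ da b0.
Outer hash (tag): even-index sum = 323 mod 256 = 67; odd-index sum = 319 mod 256 = 63 → 43 3f.

433f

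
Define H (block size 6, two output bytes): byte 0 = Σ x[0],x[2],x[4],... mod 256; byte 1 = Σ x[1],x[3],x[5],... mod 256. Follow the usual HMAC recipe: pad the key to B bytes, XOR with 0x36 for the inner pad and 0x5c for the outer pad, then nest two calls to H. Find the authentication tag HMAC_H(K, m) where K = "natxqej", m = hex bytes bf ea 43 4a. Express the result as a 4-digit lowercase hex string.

92c2

Key "natxqej" = 6e 61 74 78 71 65 6a is 7 bytes > B = 6, so hash it first: H(key) = bd 3e, then zero-pad to 6 bytes: K' = bd 3e 00 00 00 00.
K' ⊕ ipad = 8b 08 36 36 36 36.  K' ⊕ opad = e1 62 5c 5c 5c 5c.
Inner input = (K'⊕ipad) ∥ m = 8b 08 36 36 36 36 ∥ bf ea 43 4a.
Inner hash: even-index sum = 505 mod 256 = 249; odd-index sum = 424 mod 256 = 168 → f9 a8.
Outer input = (K'⊕opad) ∥ inner = e1 62 5c 5c 5c 5c ∥ f9 a8.
Outer hash (tag): even-index sum = 658 mod 256 = 146; odd-index sum = 450 mod 256 = 194 → 92 c2.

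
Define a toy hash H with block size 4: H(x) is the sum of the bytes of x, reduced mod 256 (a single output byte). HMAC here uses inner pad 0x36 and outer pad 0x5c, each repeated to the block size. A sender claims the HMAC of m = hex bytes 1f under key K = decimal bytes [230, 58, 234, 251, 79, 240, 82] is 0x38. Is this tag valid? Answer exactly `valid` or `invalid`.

invalid

Key decimal bytes [230, 58, 234, 251, 79, 240, 82] = e6 3a ea fb 4f f0 52 is 7 bytes > B = 4, so hash it first: H(key) = 96, then zero-pad to 4 bytes: K' = 96 00 00 00.
K' ⊕ ipad = a0 36 36 36; K' ⊕ opad = ca 5c 5c 5c.
Inner hash: sum = 160+54+54+54+31 = 353; mod 256 = 97 → 61.
Outer hash (recomputed tag): sum = 202+92+92+92+97 = 575; mod 256 = 63 → 3f.
Recomputed tag = 3f; claimed = 38 → mismatch.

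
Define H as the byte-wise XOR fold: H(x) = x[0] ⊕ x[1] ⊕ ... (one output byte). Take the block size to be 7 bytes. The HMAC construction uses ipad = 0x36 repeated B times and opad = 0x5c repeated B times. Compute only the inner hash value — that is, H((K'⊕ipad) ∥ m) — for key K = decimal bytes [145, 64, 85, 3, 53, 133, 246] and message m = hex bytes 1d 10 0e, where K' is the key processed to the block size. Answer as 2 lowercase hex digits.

f4

Key decimal bytes [145, 64, 85, 3, 53, 133, 246] = 91 40 55 03 35 85 f6 is exactly B = 7 bytes: K' = 91 40 55 03 35 85 f6.
K' ⊕ ipad = a7 76 63 35 03 b3 c0.
Inner input = a7 76 63 35 03 b3 c0 ∥ 1d 10 0e.
Inner hash: XOR a7⊕76⊕63⊕35⊕03⊕b3⊕c0⊕1d⊕10⊕0e = f4.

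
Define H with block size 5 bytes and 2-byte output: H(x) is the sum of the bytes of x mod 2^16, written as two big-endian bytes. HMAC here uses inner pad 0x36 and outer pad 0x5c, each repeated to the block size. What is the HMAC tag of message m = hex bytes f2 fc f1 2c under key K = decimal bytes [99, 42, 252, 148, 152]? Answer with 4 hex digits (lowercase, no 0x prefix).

037c

Key decimal bytes [99, 42, 252, 148, 152] = 63 2a fc 94 98 is exactly B = 5 bytes: K' = 63 2a fc 94 98.
K' ⊕ ipad = 55 1c ca a2 ae.  K' ⊕ opad = 3f 76 a0 c8 c4.
Inner input = (K'⊕ipad) ∥ m = 55 1c ca a2 ae ∥ f2 fc f1 2c.
Inner hash: sum = 85+28+202+162+174+242+252+241+44 = 1430 → 05 96.
Outer input = (K'⊕opad) ∥ inner = 3f 76 a0 c8 c4 ∥ 05 96.
Outer hash (tag): sum = 63+118+160+200+196+5+150 = 892 → 03 7c.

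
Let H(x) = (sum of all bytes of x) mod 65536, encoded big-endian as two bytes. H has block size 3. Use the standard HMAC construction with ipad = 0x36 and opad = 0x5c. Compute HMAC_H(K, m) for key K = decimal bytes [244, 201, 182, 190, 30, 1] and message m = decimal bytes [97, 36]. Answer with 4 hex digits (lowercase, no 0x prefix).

Key decimal bytes [244, 201, 182, 190, 30, 1] = f4 c9 b6 be 1e 01 is 6 bytes > B = 3, so hash it first: H(key) = 03 50, then zero-pad to 3 bytes: K' = 03 50 00.
K' ⊕ ipad = 35 66 36.  K' ⊕ opad = 5f 0c 5c.
Inner input = (K'⊕ipad) ∥ m = 35 66 36 ∥ 61 24.
Inner hash: sum = 53+102+54+97+36 = 342 → 01 56.
Outer input = (K'⊕opad) ∥ inner = 5f 0c 5c ∥ 01 56.
Outer hash (tag): sum = 95+12+92+1+86 = 286 → 01 1e.

011e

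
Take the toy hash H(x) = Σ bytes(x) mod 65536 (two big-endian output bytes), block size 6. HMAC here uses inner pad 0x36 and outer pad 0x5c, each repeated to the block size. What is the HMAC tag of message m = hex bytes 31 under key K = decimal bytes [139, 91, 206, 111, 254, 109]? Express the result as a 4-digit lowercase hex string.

0348

Key decimal bytes [139, 91, 206, 111, 254, 109] = 8b 5b ce 6f fe 6d is exactly B = 6 bytes: K' = 8b 5b ce 6f fe 6d.
K' ⊕ ipad = bd 6d f8 59 c8 5b.  K' ⊕ opad = d7 07 92 33 a2 31.
Inner input = (K'⊕ipad) ∥ m = bd 6d f8 59 c8 5b ∥ 31.
Inner hash: sum = 189+109+248+89+200+91+49 = 975 → 03 cf.
Outer input = (K'⊕opad) ∥ inner = d7 07 92 33 a2 31 ∥ 03 cf.
Outer hash (tag): sum = 215+7+146+51+162+49+3+207 = 840 → 03 48.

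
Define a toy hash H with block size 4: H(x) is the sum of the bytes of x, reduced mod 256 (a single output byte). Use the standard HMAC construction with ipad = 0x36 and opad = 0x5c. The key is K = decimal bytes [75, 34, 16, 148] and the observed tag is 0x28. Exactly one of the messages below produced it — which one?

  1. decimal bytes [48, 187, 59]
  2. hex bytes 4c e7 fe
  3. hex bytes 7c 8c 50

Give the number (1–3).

Key decimal bytes [75, 34, 16, 148] = 4b 22 10 94 is exactly B = 4 bytes: K' = 4b 22 10 94.
K' ⊕ ipad = 7d 14 26 a2; K' ⊕ opad = 17 7e 4c c8.
m1: inner = H(7d 14 26 a2 30 bb 3b) = 7f; tag = H(17 7e 4c c8 7f) = 28 ← matches
m2: inner = H(7d 14 26 a2 4c e7 fe) = 8a; tag = H(17 7e 4c c8 8a) = 33
m3: inner = H(7d 14 26 a2 7c 8c 50) = b1; tag = H(17 7e 4c c8 b1) = 5a

1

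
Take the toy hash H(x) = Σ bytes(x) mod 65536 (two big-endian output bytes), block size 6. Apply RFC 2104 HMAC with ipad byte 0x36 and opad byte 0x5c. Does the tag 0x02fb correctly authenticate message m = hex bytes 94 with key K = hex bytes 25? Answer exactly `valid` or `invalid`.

Key hex bytes 25 is 1 byte ≤ B = 6; zero-pad to 6 bytes: K' = 25 00 00 00 00 00.
K' ⊕ ipad = 13 36 36 36 36 36; K' ⊕ opad = 79 5c 5c 5c 5c 5c.
Inner hash: sum = 19+54+54+54+54+54+148 = 437 → 01 b5.
Outer hash (recomputed tag): sum = 121+92+92+92+92+92+1+181 = 763 → 02 fb.
Recomputed tag = 02fb; claimed = 02fb → match.

valid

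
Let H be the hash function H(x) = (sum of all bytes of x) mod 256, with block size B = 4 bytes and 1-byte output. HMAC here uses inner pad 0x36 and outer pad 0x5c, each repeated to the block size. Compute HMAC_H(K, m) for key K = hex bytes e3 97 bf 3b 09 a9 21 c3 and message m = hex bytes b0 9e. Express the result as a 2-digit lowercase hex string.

Key hex bytes e3 97 bf 3b 09 a9 21 c3 is 8 bytes > B = 4, so hash it first: H(key) = 0a, then zero-pad to 4 bytes: K' = 0a 00 00 00.
K' ⊕ ipad = 3c 36 36 36.  K' ⊕ opad = 56 5c 5c 5c.
Inner input = (K'⊕ipad) ∥ m = 3c 36 36 36 ∥ b0 9e.
Inner hash: sum = 60+54+54+54+176+158 = 556; mod 256 = 44 → 2c.
Outer input = (K'⊕opad) ∥ inner = 56 5c 5c 5c ∥ 2c.
Outer hash (tag): sum = 86+92+92+92+44 = 406; mod 256 = 150 → 96.

96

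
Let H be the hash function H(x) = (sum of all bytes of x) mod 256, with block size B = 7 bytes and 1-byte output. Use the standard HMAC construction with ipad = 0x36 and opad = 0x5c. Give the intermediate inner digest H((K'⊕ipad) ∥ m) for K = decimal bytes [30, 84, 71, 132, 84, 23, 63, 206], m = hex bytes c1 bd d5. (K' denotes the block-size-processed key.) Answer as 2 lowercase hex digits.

1a

Key decimal bytes [30, 84, 71, 132, 84, 23, 63, 206] = 1e 54 47 84 54 17 3f ce is 8 bytes > B = 7, so hash it first: H(key) = b5, then zero-pad to 7 bytes: K' = b5 00 00 00 00 00 00.
K' ⊕ ipad = 83 36 36 36 36 36 36.
Inner input = 83 36 36 36 36 36 36 ∥ c1 bd d5.
Inner hash: sum = 131+54+54+54+54+54+54+193+189+213 = 1050; mod 256 = 26 → 1a.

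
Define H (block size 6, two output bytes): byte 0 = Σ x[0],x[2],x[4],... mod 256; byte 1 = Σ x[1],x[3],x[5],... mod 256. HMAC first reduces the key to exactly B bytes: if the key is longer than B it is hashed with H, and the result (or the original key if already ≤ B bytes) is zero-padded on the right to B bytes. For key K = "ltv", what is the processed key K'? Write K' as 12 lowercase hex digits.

Key "ltv" = 6c 74 76 is 3 bytes ≤ B = 6; zero-pad to 6 bytes: K' = 6c 74 76 00 00 00.

6c7476000000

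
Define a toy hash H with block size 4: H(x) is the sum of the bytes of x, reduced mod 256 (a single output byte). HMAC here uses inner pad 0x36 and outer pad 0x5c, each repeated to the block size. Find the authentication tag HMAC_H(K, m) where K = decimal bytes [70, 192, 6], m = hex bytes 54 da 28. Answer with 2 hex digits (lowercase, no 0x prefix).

8e

Key decimal bytes [70, 192, 6] = 46 c0 06 is 3 bytes ≤ B = 4; zero-pad to 4 bytes: K' = 46 c0 06 00.
K' ⊕ ipad = 70 f6 30 36.  K' ⊕ opad = 1a 9c 5a 5c.
Inner input = (K'⊕ipad) ∥ m = 70 f6 30 36 ∥ 54 da 28.
Inner hash: sum = 112+246+48+54+84+218+40 = 802; mod 256 = 34 → 22.
Outer input = (K'⊕opad) ∥ inner = 1a 9c 5a 5c ∥ 22.
Outer hash (tag): sum = 26+156+90+92+34 = 398; mod 256 = 142 → 8e.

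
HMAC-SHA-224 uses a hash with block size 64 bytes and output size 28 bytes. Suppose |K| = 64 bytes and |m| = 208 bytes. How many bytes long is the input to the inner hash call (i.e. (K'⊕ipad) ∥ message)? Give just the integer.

Key is 64 ≤ 64 bytes, zero-padded: |K'| = 64.
Inner input = (K'⊕ipad) ∥ m → 64 + 208 = 272 bytes.

272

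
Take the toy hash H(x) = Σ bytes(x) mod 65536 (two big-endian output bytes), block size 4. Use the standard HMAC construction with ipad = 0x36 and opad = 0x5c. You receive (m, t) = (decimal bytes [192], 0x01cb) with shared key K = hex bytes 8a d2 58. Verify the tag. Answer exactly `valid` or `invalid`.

Key hex bytes 8a d2 58 is 3 bytes ≤ B = 4; zero-pad to 4 bytes: K' = 8a d2 58 00.
K' ⊕ ipad = bc e4 6e 36; K' ⊕ opad = d6 8e 04 5c.
Inner hash: sum = 188+228+110+54+192 = 772 → 03 04.
Outer hash (recomputed tag): sum = 214+142+4+92+3+4 = 459 → 01 cb.
Recomputed tag = 01cb; claimed = 01cb → match.

valid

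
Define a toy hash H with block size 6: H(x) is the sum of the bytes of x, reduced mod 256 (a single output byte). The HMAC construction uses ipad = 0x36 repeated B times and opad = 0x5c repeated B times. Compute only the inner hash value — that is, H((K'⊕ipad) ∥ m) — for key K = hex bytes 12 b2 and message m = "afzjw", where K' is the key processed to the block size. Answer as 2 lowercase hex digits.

a2

Key hex bytes 12 b2 is 2 bytes ≤ B = 6; zero-pad to 6 bytes: K' = 12 b2 00 00 00 00.
K' ⊕ ipad = 24 84 36 36 36 36.
Inner input = 24 84 36 36 36 36 ∥ 61 66 7a 6a 77.
Inner hash: sum = 36+132+54+54+54+54+97+102+122+106+119 = 930; mod 256 = 162 → a2.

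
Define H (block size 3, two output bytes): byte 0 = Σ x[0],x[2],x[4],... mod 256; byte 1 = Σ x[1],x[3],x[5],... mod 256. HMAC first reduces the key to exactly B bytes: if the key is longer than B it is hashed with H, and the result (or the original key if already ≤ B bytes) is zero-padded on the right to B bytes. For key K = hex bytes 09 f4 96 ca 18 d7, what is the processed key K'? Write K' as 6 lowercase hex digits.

b79500

|K| = 6 > B = 3, so first hash the key.
H(K): even-index sum = 183 mod 256 = 183; odd-index sum = 661 mod 256 = 149 → b7 95.
Zero-pad H(K) = b7 95 to 3 bytes: K' = b7 95 00.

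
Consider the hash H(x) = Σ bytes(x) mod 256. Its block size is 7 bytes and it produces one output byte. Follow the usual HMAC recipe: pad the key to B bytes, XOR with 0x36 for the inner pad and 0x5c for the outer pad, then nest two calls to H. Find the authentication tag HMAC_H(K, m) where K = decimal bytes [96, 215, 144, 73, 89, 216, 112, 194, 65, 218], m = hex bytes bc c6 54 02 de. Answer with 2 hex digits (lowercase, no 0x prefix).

Key decimal bytes [96, 215, 144, 73, 89, 216, 112, 194, 65, 218] = 60 d7 90 49 59 d8 70 c2 41 da is 10 bytes > B = 7, so hash it first: H(key) = 8e, then zero-pad to 7 bytes: K' = 8e 00 00 00 00 00 00.
K' ⊕ ipad = b8 36 36 36 36 36 36.  K' ⊕ opad = d2 5c 5c 5c 5c 5c 5c.
Inner input = (K'⊕ipad) ∥ m = b8 36 36 36 36 36 36 ∥ bc c6 54 02 de.
Inner hash: sum = 184+54+54+54+54+54+54+188+198+84+2+222 = 1202; mod 256 = 178 → b2.
Outer input = (K'⊕opad) ∥ inner = d2 5c 5c 5c 5c 5c 5c ∥ b2.
Outer hash (tag): sum = 210+92+92+92+92+92+92+178 = 940; mod 256 = 172 → ac.

ac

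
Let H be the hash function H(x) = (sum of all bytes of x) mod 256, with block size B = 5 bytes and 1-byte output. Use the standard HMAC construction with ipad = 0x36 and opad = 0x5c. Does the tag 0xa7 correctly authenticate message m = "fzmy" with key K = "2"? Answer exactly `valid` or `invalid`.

Key "2" = 32 is 1 byte ≤ B = 5; zero-pad to 5 bytes: K' = 32 00 00 00 00.
K' ⊕ ipad = 04 36 36 36 36; K' ⊕ opad = 6e 5c 5c 5c 5c.
Inner hash: sum = 4+54+54+54+54+102+122+109+121 = 674; mod 256 = 162 → a2.
Outer hash (recomputed tag): sum = 110+92+92+92+92+162 = 640; mod 256 = 128 → 80.
Recomputed tag = 80; claimed = a7 → mismatch.

invalid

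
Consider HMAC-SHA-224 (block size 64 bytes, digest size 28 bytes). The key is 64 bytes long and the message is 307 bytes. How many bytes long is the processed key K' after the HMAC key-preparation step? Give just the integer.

Key is 64 ≤ 64 bytes, zero-padded: |K'| = 64.

64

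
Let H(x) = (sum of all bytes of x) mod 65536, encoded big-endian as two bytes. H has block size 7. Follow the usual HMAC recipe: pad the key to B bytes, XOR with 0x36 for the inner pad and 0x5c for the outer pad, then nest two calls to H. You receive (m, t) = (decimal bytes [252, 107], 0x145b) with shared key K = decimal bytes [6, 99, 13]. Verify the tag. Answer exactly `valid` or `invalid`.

invalid

Key decimal bytes [6, 99, 13] = 06 63 0d is 3 bytes ≤ B = 7; zero-pad to 7 bytes: K' = 06 63 0d 00 00 00 00.
K' ⊕ ipad = 30 55 3b 36 36 36 36; K' ⊕ opad = 5a 3f 51 5c 5c 5c 5c.
Inner hash: sum = 48+85+59+54+54+54+54+252+107 = 767 → 02 ff.
Outer hash (recomputed tag): sum = 90+63+81+92+92+92+92+2+255 = 859 → 03 5b.
Recomputed tag = 035b; claimed = 145b → mismatch.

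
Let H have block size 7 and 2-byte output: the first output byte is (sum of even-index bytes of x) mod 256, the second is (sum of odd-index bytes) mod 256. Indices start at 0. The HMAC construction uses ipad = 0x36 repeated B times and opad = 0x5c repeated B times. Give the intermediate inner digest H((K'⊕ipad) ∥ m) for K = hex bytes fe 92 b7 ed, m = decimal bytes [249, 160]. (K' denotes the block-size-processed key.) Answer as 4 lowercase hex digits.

55ae

Key hex bytes fe 92 b7 ed is 4 bytes ≤ B = 7; zero-pad to 7 bytes: K' = fe 92 b7 ed 00 00 00.
K' ⊕ ipad = c8 a4 81 db 36 36 36.
Inner input = c8 a4 81 db 36 36 36 ∥ f9 a0.
Inner hash: even-index sum = 597 mod 256 = 85; odd-index sum = 686 mod 256 = 174 → 55 ae.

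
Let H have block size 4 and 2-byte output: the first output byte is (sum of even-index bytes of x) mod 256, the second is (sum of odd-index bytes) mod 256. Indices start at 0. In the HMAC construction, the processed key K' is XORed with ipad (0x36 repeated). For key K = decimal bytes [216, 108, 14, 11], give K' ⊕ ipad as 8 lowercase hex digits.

ee5a383d

Key decimal bytes [216, 108, 14, 11] = d8 6c 0e 0b is exactly B = 4 bytes: K' = d8 6c 0e 0b.
XOR each byte with 0x36: d8⊕36=ee, 6c⊕36=5a, 0e⊕36=38, 0b⊕36=3d.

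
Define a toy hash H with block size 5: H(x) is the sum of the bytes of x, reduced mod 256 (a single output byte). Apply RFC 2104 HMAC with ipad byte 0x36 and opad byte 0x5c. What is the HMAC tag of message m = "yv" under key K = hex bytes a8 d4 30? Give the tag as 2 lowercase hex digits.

Key hex bytes a8 d4 30 is 3 bytes ≤ B = 5; zero-pad to 5 bytes: K' = a8 d4 30 00 00.
K' ⊕ ipad = 9e e2 06 36 36.  K' ⊕ opad = f4 88 6c 5c 5c.
Inner input = (K'⊕ipad) ∥ m = 9e e2 06 36 36 ∥ 79 76.
Inner hash: sum = 158+226+6+54+54+121+118 = 737; mod 256 = 225 → e1.
Outer input = (K'⊕opad) ∥ inner = f4 88 6c 5c 5c ∥ e1.
Outer hash (tag): sum = 244+136+108+92+92+225 = 897; mod 256 = 129 → 81.

81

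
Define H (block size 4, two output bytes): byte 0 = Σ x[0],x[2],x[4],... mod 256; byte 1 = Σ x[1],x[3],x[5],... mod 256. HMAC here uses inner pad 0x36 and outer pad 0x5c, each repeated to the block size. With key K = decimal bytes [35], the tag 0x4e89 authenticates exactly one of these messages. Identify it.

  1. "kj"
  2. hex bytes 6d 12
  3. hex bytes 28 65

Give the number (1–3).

Key decimal bytes [35] = 23 is 1 byte ≤ B = 4; zero-pad to 4 bytes: K' = 23 00 00 00.
K' ⊕ ipad = 15 36 36 36; K' ⊕ opad = 7f 5c 5c 5c.
m1: inner = H(15 36 36 36 6b 6a) = b6 d6; tag = H(7f 5c 5c 5c b6 d6) = 918e
m2: inner = H(15 36 36 36 6d 12) = b8 7e; tag = H(7f 5c 5c 5c b8 7e) = 9336
m3: inner = H(15 36 36 36 28 65) = 73 d1; tag = H(7f 5c 5c 5c 73 d1) = 4e89 ← matches

3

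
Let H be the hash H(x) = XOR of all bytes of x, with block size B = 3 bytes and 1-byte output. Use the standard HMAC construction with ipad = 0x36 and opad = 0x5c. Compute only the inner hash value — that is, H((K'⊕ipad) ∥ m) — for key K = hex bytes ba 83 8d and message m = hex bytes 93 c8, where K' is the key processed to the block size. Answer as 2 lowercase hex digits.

d9

Key hex bytes ba 83 8d is exactly B = 3 bytes: K' = ba 83 8d.
K' ⊕ ipad = 8c b5 bb.
Inner input = 8c b5 bb ∥ 93 c8.
Inner hash: XOR 8c⊕b5⊕bb⊕93⊕c8 = d9.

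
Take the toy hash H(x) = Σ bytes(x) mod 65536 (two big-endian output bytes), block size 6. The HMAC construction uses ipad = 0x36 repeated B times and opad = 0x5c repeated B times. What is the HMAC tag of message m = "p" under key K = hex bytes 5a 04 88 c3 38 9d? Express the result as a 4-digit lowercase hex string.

Key hex bytes 5a 04 88 c3 38 9d is exactly B = 6 bytes: K' = 5a 04 88 c3 38 9d.
K' ⊕ ipad = 6c 32 be f5 0e ab.  K' ⊕ opad = 06 58 d4 9f 64 c1.
Inner input = (K'⊕ipad) ∥ m = 6c 32 be f5 0e ab ∥ 70.
Inner hash: sum = 108+50+190+245+14+171+112 = 890 → 03 7a.
Outer input = (K'⊕opad) ∥ inner = 06 58 d4 9f 64 c1 ∥ 03 7a.
Outer hash (tag): sum = 6+88+212+159+100+193+3+122 = 883 → 03 73.

0373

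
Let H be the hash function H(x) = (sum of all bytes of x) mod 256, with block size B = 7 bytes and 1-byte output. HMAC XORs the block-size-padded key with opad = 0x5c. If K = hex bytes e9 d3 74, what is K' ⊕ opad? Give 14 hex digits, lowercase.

Key hex bytes e9 d3 74 is 3 bytes ≤ B = 7; zero-pad to 7 bytes: K' = e9 d3 74 00 00 00 00.
XOR each byte with 0x5c: e9⊕5c=b5, d3⊕5c=8f, 74⊕5c=28, 00⊕5c=5c, 00⊕5c=5c, 00⊕5c=5c, 00⊕5c=5c.

b58f285c5c5c5c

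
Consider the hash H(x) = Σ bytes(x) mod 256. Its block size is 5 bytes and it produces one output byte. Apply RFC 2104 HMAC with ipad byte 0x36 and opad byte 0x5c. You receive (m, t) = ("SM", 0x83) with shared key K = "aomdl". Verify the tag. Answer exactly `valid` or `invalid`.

Key "aomdl" = 61 6f 6d 64 6c is exactly B = 5 bytes: K' = 61 6f 6d 64 6c.
K' ⊕ ipad = 57 59 5b 52 5a; K' ⊕ opad = 3d 33 31 38 30.
Inner hash: sum = 87+89+91+82+90+83+77 = 599; mod 256 = 87 → 57.
Outer hash (recomputed tag): sum = 61+51+49+56+48+87 = 352; mod 256 = 96 → 60.
Recomputed tag = 60; claimed = 83 → mismatch.

invalid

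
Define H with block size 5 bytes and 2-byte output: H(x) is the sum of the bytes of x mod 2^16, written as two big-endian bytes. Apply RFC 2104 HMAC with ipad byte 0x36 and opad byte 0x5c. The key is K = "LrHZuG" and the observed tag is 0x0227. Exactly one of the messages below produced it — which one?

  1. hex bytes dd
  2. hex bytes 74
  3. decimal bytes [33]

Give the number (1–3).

Key "LrHZuG" = 4c 72 48 5a 75 47 is 6 bytes > B = 5, so hash it first: H(key) = 02 1c, then zero-pad to 5 bytes: K' = 02 1c 00 00 00.
K' ⊕ ipad = 34 2a 36 36 36; K' ⊕ opad = 5e 40 5c 5c 5c.
m1: inner = H(34 2a 36 36 36 dd) = 01 dd; tag = H(5e 40 5c 5c 5c 01 dd) = 0290
m2: inner = H(34 2a 36 36 36 74) = 01 74; tag = H(5e 40 5c 5c 5c 01 74) = 0227 ← matches
m3: inner = H(34 2a 36 36 36 21) = 01 21; tag = H(5e 40 5c 5c 5c 01 21) = 01d4

2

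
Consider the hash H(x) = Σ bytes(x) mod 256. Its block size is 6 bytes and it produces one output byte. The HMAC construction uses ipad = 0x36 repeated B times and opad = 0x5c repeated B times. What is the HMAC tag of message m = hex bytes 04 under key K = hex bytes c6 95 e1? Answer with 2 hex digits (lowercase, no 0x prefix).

Key hex bytes c6 95 e1 is 3 bytes ≤ B = 6; zero-pad to 6 bytes: K' = c6 95 e1 00 00 00.
K' ⊕ ipad = f0 a3 d7 36 36 36.  K' ⊕ opad = 9a c9 bd 5c 5c 5c.
Inner input = (K'⊕ipad) ∥ m = f0 a3 d7 36 36 36 ∥ 04.
Inner hash: sum = 240+163+215+54+54+54+4 = 784; mod 256 = 16 → 10.
Outer input = (K'⊕opad) ∥ inner = 9a c9 bd 5c 5c 5c ∥ 10.
Outer hash (tag): sum = 154+201+189+92+92+92+16 = 836; mod 256 = 68 → 44.

44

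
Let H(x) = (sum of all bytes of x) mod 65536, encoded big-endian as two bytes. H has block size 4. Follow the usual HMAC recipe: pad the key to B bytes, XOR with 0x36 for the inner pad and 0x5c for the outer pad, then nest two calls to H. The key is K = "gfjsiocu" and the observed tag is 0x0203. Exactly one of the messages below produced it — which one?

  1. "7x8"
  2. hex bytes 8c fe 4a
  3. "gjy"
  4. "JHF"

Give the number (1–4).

Key "gfjsiocu" = 67 66 6a 73 69 6f 63 75 is 8 bytes > B = 4, so hash it first: H(key) = 03 5a, then zero-pad to 4 bytes: K' = 03 5a 00 00.
K' ⊕ ipad = 35 6c 36 36; K' ⊕ opad = 5f 06 5c 5c.
m1: inner = H(35 6c 36 36 37 78 38) = 01 f4; tag = H(5f 06 5c 5c 01 f4) = 0212
m2: inner = H(35 6c 36 36 8c fe 4a) = 02 e1; tag = H(5f 06 5c 5c 02 e1) = 0200
m3: inner = H(35 6c 36 36 67 6a 79) = 02 57; tag = H(5f 06 5c 5c 02 57) = 0176
m4: inner = H(35 6c 36 36 4a 48 46) = 01 e5; tag = H(5f 06 5c 5c 01 e5) = 0203 ← matches

4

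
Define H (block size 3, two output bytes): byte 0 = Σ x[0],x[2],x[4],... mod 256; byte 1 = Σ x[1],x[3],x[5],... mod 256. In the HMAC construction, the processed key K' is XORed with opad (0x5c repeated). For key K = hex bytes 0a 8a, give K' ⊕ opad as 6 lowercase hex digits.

Key hex bytes 0a 8a is 2 bytes ≤ B = 3; zero-pad to 3 bytes: K' = 0a 8a 00.
XOR each byte with 0x5c: 0a⊕5c=56, 8a⊕5c=d6, 00⊕5c=5c.

56d65c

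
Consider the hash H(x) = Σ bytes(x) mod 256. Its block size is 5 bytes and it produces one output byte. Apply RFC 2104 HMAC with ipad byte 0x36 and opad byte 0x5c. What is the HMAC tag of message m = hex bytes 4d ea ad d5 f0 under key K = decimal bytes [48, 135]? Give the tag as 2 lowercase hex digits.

5d

Key decimal bytes [48, 135] = 30 87 is 2 bytes ≤ B = 5; zero-pad to 5 bytes: K' = 30 87 00 00 00.
K' ⊕ ipad = 06 b1 36 36 36.  K' ⊕ opad = 6c db 5c 5c 5c.
Inner input = (K'⊕ipad) ∥ m = 06 b1 36 36 36 ∥ 4d ea ad d5 f0.
Inner hash: sum = 6+177+54+54+54+77+234+173+213+240 = 1282; mod 256 = 2 → 02.
Outer input = (K'⊕opad) ∥ inner = 6c db 5c 5c 5c ∥ 02.
Outer hash (tag): sum = 108+219+92+92+92+2 = 605; mod 256 = 93 → 5d.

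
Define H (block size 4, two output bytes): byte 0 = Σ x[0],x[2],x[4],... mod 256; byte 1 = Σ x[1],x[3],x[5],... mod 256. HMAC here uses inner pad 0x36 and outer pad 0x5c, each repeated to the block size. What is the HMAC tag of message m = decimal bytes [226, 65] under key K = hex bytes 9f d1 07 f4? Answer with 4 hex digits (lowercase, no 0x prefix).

Key hex bytes 9f d1 07 f4 is exactly B = 4 bytes: K' = 9f d1 07 f4.
K' ⊕ ipad = a9 e7 31 c2.  K' ⊕ opad = c3 8d 5b a8.
Inner input = (K'⊕ipad) ∥ m = a9 e7 31 c2 ∥ e2 41.
Inner hash: even-index sum = 444 mod 256 = 188; odd-index sum = 490 mod 256 = 234 → bc ea.
Outer input = (K'⊕opad) ∥ inner = c3 8d 5b a8 ∥ bc ea.
Outer hash (tag): even-index sum = 474 mod 256 = 218; odd-index sum = 543 mod 256 = 31 → da 1f.

da1f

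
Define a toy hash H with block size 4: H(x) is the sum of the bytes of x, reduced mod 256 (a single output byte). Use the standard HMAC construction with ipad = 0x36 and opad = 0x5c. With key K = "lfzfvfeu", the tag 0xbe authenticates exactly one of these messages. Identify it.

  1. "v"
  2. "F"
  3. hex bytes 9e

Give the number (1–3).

Key "lfzfvfeu" = 6c 66 7a 66 76 66 65 75 is 8 bytes > B = 4, so hash it first: H(key) = 68, then zero-pad to 4 bytes: K' = 68 00 00 00.
K' ⊕ ipad = 5e 36 36 36; K' ⊕ opad = 34 5c 5c 5c.
m1: inner = H(5e 36 36 36 76) = 76; tag = H(34 5c 5c 5c 76) = be ← matches
m2: inner = H(5e 36 36 36 46) = 46; tag = H(34 5c 5c 5c 46) = 8e
m3: inner = H(5e 36 36 36 9e) = 9e; tag = H(34 5c 5c 5c 9e) = e6

1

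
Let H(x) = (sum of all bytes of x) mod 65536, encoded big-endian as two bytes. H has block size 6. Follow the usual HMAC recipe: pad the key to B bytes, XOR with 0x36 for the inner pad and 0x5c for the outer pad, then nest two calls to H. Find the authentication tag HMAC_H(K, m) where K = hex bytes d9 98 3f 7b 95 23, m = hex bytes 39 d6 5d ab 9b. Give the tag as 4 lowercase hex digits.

037d

Key hex bytes d9 98 3f 7b 95 23 is exactly B = 6 bytes: K' = d9 98 3f 7b 95 23.
K' ⊕ ipad = ef ae 09 4d a3 15.  K' ⊕ opad = 85 c4 63 27 c9 7f.
Inner input = (K'⊕ipad) ∥ m = ef ae 09 4d a3 15 ∥ 39 d6 5d ab 9b.
Inner hash: sum = 239+174+9+77+163+21+57+214+93+171+155 = 1373 → 05 5d.
Outer input = (K'⊕opad) ∥ inner = 85 c4 63 27 c9 7f ∥ 05 5d.
Outer hash (tag): sum = 133+196+99+39+201+127+5+93 = 893 → 03 7d.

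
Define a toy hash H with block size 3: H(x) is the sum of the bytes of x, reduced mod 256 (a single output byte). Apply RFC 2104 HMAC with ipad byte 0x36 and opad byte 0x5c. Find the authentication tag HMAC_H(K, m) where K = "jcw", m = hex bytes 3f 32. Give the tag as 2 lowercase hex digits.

03

Key "jcw" = 6a 63 77 is exactly B = 3 bytes: K' = 6a 63 77.
K' ⊕ ipad = 5c 55 41.  K' ⊕ opad = 36 3f 2b.
Inner input = (K'⊕ipad) ∥ m = 5c 55 41 ∥ 3f 32.
Inner hash: sum = 92+85+65+63+50 = 355; mod 256 = 99 → 63.
Outer input = (K'⊕opad) ∥ inner = 36 3f 2b ∥ 63.
Outer hash (tag): sum = 54+63+43+99 = 259; mod 256 = 3 → 03.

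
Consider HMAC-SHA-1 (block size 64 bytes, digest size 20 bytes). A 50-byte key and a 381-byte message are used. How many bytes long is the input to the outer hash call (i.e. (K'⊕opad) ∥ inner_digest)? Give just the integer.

84

Key is 50 ≤ 64 bytes, zero-padded: |K'| = 64.
Outer input = (K'⊕opad) ∥ H(inner) → 64 + 20 = 84 bytes.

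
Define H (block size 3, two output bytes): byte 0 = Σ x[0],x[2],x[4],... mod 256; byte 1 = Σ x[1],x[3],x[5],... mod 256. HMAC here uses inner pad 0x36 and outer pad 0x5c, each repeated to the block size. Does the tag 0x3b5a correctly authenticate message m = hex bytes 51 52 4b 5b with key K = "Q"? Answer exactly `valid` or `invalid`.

invalid

Key "Q" = 51 is 1 byte ≤ B = 3; zero-pad to 3 bytes: K' = 51 00 00.
K' ⊕ ipad = 67 36 36; K' ⊕ opad = 0d 5c 5c.
Inner hash: even-index sum = 330 mod 256 = 74; odd-index sum = 210 mod 256 = 210 → 4a d2.
Outer hash (recomputed tag): even-index sum = 315 mod 256 = 59; odd-index sum = 166 mod 256 = 166 → 3b a6.
Recomputed tag = 3ba6; claimed = 3b5a → mismatch.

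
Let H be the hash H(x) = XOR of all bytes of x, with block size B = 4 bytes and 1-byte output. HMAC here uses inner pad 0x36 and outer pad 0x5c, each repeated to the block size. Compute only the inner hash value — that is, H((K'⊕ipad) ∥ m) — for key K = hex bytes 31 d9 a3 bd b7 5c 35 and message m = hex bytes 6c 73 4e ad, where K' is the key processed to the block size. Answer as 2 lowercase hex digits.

Key hex bytes 31 d9 a3 bd b7 5c 35 is 7 bytes > B = 4, so hash it first: H(key) = 28, then zero-pad to 4 bytes: K' = 28 00 00 00.
K' ⊕ ipad = 1e 36 36 36.
Inner input = 1e 36 36 36 ∥ 6c 73 4e ad.
Inner hash: XOR 1e⊕36⊕36⊕36⊕6c⊕73⊕4e⊕ad = d4.

d4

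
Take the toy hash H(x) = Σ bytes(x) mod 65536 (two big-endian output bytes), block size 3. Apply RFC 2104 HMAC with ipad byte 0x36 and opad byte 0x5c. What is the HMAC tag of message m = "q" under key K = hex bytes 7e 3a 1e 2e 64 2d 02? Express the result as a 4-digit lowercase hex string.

0204

Key hex bytes 7e 3a 1e 2e 64 2d 02 is 7 bytes > B = 3, so hash it first: H(key) = 01 97, then zero-pad to 3 bytes: K' = 01 97 00.
K' ⊕ ipad = 37 a1 36.  K' ⊕ opad = 5d cb 5c.
Inner input = (K'⊕ipad) ∥ m = 37 a1 36 ∥ 71.
Inner hash: sum = 55+161+54+113 = 383 → 01 7f.
Outer input = (K'⊕opad) ∥ inner = 5d cb 5c ∥ 01 7f.
Outer hash (tag): sum = 93+203+92+1+127 = 516 → 02 04.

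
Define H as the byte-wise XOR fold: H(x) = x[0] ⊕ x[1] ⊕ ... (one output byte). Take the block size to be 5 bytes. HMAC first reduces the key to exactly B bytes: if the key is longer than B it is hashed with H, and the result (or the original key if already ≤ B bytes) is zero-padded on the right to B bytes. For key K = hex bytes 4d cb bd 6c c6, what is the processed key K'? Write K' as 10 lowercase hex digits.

Key hex bytes 4d cb bd 6c c6 is exactly B = 5 bytes: K' = 4d cb bd 6c c6.

4dcbbd6cc6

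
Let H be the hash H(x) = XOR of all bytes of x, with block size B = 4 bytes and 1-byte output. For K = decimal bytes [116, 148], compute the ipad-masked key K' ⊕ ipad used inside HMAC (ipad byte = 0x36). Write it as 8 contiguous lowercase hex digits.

42a23636

Key decimal bytes [116, 148] = 74 94 is 2 bytes ≤ B = 4; zero-pad to 4 bytes: K' = 74 94 00 00.
XOR each byte with 0x36: 74⊕36=42, 94⊕36=a2, 00⊕36=36, 00⊕36=36.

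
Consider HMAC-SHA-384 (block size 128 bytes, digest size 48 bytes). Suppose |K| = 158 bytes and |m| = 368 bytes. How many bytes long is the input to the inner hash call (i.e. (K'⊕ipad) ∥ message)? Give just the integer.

496

Key is 158 > 128 bytes, so it is hashed to 48 bytes then zero-padded to 128: |K'| = 128.
Inner input = (K'⊕ipad) ∥ m → 128 + 368 = 496 bytes.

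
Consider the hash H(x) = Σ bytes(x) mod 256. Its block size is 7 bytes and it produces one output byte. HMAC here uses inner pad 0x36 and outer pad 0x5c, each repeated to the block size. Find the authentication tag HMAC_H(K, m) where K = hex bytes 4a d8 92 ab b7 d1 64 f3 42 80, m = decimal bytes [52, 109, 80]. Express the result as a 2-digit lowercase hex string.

Key hex bytes 4a d8 92 ab b7 d1 64 f3 42 80 is 10 bytes > B = 7, so hash it first: H(key) = 00, then zero-pad to 7 bytes: K' = 00 00 00 00 00 00 00.
K' ⊕ ipad = 36 36 36 36 36 36 36.  K' ⊕ opad = 5c 5c 5c 5c 5c 5c 5c.
Inner input = (K'⊕ipad) ∥ m = 36 36 36 36 36 36 36 ∥ 34 6d 50.
Inner hash: sum = 54+54+54+54+54+54+54+52+109+80 = 619; mod 256 = 107 → 6b.
Outer input = (K'⊕opad) ∥ inner = 5c 5c 5c 5c 5c 5c 5c ∥ 6b.
Outer hash (tag): sum = 92+92+92+92+92+92+92+107 = 751; mod 256 = 239 → ef.

ef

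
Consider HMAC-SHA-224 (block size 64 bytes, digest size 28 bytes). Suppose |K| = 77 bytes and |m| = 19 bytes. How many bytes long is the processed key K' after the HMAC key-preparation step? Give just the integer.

64

Key is 77 > 64 bytes, so it is hashed to 28 bytes then zero-padded to 64: |K'| = 64.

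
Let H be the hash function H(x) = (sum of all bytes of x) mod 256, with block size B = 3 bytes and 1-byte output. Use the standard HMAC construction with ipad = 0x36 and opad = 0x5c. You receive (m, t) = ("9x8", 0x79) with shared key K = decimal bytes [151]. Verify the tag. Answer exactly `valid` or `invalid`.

valid

Key decimal bytes [151] = 97 is 1 byte ≤ B = 3; zero-pad to 3 bytes: K' = 97 00 00.
K' ⊕ ipad = a1 36 36; K' ⊕ opad = cb 5c 5c.
Inner hash: sum = 161+54+54+57+120+56 = 502; mod 256 = 246 → f6.
Outer hash (recomputed tag): sum = 203+92+92+246 = 633; mod 256 = 121 → 79.
Recomputed tag = 79; claimed = 79 → match.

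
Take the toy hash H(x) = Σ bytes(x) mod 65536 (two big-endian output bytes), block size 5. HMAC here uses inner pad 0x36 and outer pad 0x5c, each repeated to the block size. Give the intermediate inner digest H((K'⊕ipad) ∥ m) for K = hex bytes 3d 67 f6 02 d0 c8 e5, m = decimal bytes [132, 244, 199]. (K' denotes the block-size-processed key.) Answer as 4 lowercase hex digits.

0342

Key hex bytes 3d 67 f6 02 d0 c8 e5 is 7 bytes > B = 5, so hash it first: H(key) = 04 19, then zero-pad to 5 bytes: K' = 04 19 00 00 00.
K' ⊕ ipad = 32 2f 36 36 36.
Inner input = 32 2f 36 36 36 ∥ 84 f4 c7.
Inner hash: sum = 50+47+54+54+54+132+244+199 = 834 → 03 42.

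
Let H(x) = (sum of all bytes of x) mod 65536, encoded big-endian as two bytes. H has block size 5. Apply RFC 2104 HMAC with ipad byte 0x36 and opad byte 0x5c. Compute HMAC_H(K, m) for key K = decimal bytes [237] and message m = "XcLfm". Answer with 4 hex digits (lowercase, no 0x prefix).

Key decimal bytes [237] = ed is 1 byte ≤ B = 5; zero-pad to 5 bytes: K' = ed 00 00 00 00.
K' ⊕ ipad = db 36 36 36 36.  K' ⊕ opad = b1 5c 5c 5c 5c.
Inner input = (K'⊕ipad) ∥ m = db 36 36 36 36 ∥ 58 63 4c 66 6d.
Inner hash: sum = 219+54+54+54+54+88+99+76+102+109 = 909 → 03 8d.
Outer input = (K'⊕opad) ∥ inner = b1 5c 5c 5c 5c ∥ 03 8d.
Outer hash (tag): sum = 177+92+92+92+92+3+141 = 689 → 02 b1.

02b1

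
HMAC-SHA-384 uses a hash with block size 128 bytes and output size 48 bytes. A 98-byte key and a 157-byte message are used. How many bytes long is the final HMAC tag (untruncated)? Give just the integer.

The tag is one SHA-384 digest: 48 bytes.

48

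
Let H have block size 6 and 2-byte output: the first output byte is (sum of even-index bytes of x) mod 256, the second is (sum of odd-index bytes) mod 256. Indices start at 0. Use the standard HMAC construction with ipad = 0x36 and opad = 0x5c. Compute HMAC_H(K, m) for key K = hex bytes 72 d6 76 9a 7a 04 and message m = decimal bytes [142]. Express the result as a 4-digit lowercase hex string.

Key hex bytes 72 d6 76 9a 7a 04 is exactly B = 6 bytes: K' = 72 d6 76 9a 7a 04.
K' ⊕ ipad = 44 e0 40 ac 4c 32.  K' ⊕ opad = 2e 8a 2a c6 26 58.
Inner input = (K'⊕ipad) ∥ m = 44 e0 40 ac 4c 32 ∥ 8e.
Inner hash: even-index sum = 350 mod 256 = 94; odd-index sum = 446 mod 256 = 190 → 5e be.
Outer input = (K'⊕opad) ∥ inner = 2e 8a 2a c6 26 58 ∥ 5e be.
Outer hash (tag): even-index sum = 220 mod 256 = 220; odd-index sum = 614 mod 256 = 102 → dc 66.

dc66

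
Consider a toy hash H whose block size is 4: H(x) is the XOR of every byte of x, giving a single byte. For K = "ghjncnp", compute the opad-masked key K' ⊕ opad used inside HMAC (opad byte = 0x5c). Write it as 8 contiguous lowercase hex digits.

Key "ghjncnp" = 67 68 6a 6e 63 6e 70 is 7 bytes > B = 4, so hash it first: H(key) = 76, then zero-pad to 4 bytes: K' = 76 00 00 00.
XOR each byte with 0x5c: 76⊕5c=2a, 00⊕5c=5c, 00⊕5c=5c, 00⊕5c=5c.

2a5c5c5c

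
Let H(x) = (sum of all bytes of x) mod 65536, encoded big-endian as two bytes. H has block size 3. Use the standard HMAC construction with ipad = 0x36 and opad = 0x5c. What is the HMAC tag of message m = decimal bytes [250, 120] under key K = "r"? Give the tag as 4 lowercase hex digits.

Key "r" = 72 is 1 byte ≤ B = 3; zero-pad to 3 bytes: K' = 72 00 00.
K' ⊕ ipad = 44 36 36.  K' ⊕ opad = 2e 5c 5c.
Inner input = (K'⊕ipad) ∥ m = 44 36 36 ∥ fa 78.
Inner hash: sum = 68+54+54+250+120 = 546 → 02 22.
Outer input = (K'⊕opad) ∥ inner = 2e 5c 5c ∥ 02 22.
Outer hash (tag): sum = 46+92+92+2+34 = 266 → 01 0a.

010a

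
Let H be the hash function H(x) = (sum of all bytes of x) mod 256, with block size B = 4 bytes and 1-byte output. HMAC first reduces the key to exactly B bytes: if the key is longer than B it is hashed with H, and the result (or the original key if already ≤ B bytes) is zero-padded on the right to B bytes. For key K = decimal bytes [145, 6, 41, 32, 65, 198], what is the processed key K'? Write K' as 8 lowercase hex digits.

|K| = 6 > B = 4, so first hash the key.
H(K): sum = 145+6+41+32+65+198 = 487; mod 256 = 231 → e7.
Zero-pad H(K) = e7 to 4 bytes: K' = e7 00 00 00.

e7000000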